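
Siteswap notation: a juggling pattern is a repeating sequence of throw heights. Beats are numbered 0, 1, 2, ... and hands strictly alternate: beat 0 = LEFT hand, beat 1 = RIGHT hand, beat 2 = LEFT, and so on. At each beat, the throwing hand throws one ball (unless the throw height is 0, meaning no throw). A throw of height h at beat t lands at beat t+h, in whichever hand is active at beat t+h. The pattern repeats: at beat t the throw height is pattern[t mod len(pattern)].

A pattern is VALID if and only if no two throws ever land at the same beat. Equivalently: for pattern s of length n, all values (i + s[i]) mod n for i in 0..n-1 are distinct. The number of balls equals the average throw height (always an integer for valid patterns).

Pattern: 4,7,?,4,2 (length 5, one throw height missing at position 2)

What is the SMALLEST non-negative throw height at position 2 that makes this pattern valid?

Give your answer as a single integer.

Answer: 3

Derivation:
i=0: (0 + 4) mod 5 = 4
i=1: (1 + 7) mod 5 = 3
i=2: s[i]=? (unknown)
i=3: (3 + 4) mod 5 = 2
i=4: (4 + 2) mod 5 = 1
Known residues: [1, 2, 3, 4]; need a permutation of 0..4, so missing residue r = 0
Need (2 + s) mod 5 = 0; smallest s = (0 - 2) mod 5 = 3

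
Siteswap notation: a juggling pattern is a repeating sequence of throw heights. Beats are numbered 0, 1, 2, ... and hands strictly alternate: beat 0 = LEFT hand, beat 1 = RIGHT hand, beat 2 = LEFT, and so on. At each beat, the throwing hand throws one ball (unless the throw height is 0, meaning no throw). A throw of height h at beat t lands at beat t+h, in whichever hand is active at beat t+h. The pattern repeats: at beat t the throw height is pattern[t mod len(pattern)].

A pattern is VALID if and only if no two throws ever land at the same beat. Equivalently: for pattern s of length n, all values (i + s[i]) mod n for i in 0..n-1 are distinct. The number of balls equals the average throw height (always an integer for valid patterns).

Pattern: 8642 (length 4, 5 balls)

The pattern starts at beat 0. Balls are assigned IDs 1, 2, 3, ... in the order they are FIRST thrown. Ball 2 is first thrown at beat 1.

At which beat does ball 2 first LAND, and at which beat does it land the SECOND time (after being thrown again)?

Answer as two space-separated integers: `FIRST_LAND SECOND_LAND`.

Answer: 7 9

Derivation:
Beat 0 (L): throw ball1 h=8 -> lands@8:L; in-air after throw: [b1@8:L]
Beat 1 (R): throw ball2 h=6 -> lands@7:R; in-air after throw: [b2@7:R b1@8:L]
Beat 2 (L): throw ball3 h=4 -> lands@6:L; in-air after throw: [b3@6:L b2@7:R b1@8:L]
Beat 3 (R): throw ball4 h=2 -> lands@5:R; in-air after throw: [b4@5:R b3@6:L b2@7:R b1@8:L]
Beat 4 (L): throw ball5 h=8 -> lands@12:L; in-air after throw: [b4@5:R b3@6:L b2@7:R b1@8:L b5@12:L]
Beat 5 (R): throw ball4 h=6 -> lands@11:R; in-air after throw: [b3@6:L b2@7:R b1@8:L b4@11:R b5@12:L]
Beat 6 (L): throw ball3 h=4 -> lands@10:L; in-air after throw: [b2@7:R b1@8:L b3@10:L b4@11:R b5@12:L]
Beat 7 (R): throw ball2 h=2 -> lands@9:R; in-air after throw: [b1@8:L b2@9:R b3@10:L b4@11:R b5@12:L]
Beat 8 (L): throw ball1 h=8 -> lands@16:L; in-air after throw: [b2@9:R b3@10:L b4@11:R b5@12:L b1@16:L]
Beat 9 (R): throw ball2 h=6 -> lands@15:R; in-air after throw: [b3@10:L b4@11:R b5@12:L b2@15:R b1@16:L]
Ball 2: thrown@1 h=6 -> first land @7; rethrown@7 h=2 -> second land @9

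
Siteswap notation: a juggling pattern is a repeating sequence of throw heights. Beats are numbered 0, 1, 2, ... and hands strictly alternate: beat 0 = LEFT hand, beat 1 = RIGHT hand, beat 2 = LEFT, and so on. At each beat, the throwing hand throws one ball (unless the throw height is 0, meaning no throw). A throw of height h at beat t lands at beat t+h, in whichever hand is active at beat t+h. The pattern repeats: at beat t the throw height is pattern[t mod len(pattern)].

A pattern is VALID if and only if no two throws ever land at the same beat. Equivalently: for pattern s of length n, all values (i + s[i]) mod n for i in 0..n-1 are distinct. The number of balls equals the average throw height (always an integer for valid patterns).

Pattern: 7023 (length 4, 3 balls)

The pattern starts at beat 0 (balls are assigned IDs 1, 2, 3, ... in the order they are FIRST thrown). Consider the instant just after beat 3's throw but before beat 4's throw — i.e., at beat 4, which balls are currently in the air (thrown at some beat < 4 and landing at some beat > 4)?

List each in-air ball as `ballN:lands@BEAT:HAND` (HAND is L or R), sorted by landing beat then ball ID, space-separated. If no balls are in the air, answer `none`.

Answer: ball3:lands@6:L ball1:lands@7:R

Derivation:
Beat 0 (L): throw ball1 h=7 -> lands@7:R; in-air after throw: [b1@7:R]
Beat 2 (L): throw ball2 h=2 -> lands@4:L; in-air after throw: [b2@4:L b1@7:R]
Beat 3 (R): throw ball3 h=3 -> lands@6:L; in-air after throw: [b2@4:L b3@6:L b1@7:R]
Beat 4 (L): throw ball2 h=7 -> lands@11:R; in-air after throw: [b3@6:L b1@7:R b2@11:R]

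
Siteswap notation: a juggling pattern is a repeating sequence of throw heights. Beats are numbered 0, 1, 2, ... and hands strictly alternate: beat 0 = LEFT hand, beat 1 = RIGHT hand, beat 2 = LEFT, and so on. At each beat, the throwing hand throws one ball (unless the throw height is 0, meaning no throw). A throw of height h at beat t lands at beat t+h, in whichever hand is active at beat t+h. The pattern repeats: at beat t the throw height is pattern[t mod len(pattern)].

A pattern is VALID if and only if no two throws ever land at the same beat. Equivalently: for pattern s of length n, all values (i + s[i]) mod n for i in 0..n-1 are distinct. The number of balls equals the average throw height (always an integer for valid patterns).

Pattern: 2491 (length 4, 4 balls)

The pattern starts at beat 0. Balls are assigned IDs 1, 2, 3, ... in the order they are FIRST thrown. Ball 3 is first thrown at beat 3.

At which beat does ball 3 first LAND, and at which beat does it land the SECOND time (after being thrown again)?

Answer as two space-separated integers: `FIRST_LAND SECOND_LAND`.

Beat 0 (L): throw ball1 h=2 -> lands@2:L; in-air after throw: [b1@2:L]
Beat 1 (R): throw ball2 h=4 -> lands@5:R; in-air after throw: [b1@2:L b2@5:R]
Beat 2 (L): throw ball1 h=9 -> lands@11:R; in-air after throw: [b2@5:R b1@11:R]
Beat 3 (R): throw ball3 h=1 -> lands@4:L; in-air after throw: [b3@4:L b2@5:R b1@11:R]
Beat 4 (L): throw ball3 h=2 -> lands@6:L; in-air after throw: [b2@5:R b3@6:L b1@11:R]
Beat 5 (R): throw ball2 h=4 -> lands@9:R; in-air after throw: [b3@6:L b2@9:R b1@11:R]
Beat 6 (L): throw ball3 h=9 -> lands@15:R; in-air after throw: [b2@9:R b1@11:R b3@15:R]
Ball 3: thrown@3 h=1 -> first land @4; rethrown@4 h=2 -> second land @6

Answer: 4 6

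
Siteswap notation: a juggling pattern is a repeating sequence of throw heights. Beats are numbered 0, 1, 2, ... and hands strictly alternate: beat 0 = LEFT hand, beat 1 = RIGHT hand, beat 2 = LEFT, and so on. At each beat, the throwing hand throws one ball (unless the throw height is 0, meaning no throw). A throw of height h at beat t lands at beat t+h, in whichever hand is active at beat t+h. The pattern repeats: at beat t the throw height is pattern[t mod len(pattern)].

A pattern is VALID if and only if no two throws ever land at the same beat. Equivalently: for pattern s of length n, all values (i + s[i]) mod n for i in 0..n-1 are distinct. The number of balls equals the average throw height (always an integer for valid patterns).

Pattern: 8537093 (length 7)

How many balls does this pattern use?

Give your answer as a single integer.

Answer: 5

Derivation:
Pattern = [8, 5, 3, 7, 0, 9, 3], length n = 7
  position 0: throw height = 8, running sum = 8
  position 1: throw height = 5, running sum = 13
  position 2: throw height = 3, running sum = 16
  position 3: throw height = 7, running sum = 23
  position 4: throw height = 0, running sum = 23
  position 5: throw height = 9, running sum = 32
  position 6: throw height = 3, running sum = 35
Total sum = 35; balls = sum / n = 35 / 7 = 5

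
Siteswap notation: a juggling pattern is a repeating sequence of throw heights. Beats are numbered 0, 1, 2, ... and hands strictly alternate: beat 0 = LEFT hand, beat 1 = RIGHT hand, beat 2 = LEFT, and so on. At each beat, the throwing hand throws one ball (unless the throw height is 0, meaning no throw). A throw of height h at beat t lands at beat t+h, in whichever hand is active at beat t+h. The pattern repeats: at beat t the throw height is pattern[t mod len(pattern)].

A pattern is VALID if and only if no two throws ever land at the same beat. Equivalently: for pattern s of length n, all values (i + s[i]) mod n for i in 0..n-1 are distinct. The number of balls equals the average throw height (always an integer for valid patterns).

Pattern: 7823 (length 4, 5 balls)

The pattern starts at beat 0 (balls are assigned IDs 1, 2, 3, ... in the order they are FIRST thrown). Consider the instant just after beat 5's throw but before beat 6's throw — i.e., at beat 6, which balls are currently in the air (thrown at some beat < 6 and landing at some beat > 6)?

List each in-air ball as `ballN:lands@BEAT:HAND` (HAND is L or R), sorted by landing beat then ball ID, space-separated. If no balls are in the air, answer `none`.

Beat 0 (L): throw ball1 h=7 -> lands@7:R; in-air after throw: [b1@7:R]
Beat 1 (R): throw ball2 h=8 -> lands@9:R; in-air after throw: [b1@7:R b2@9:R]
Beat 2 (L): throw ball3 h=2 -> lands@4:L; in-air after throw: [b3@4:L b1@7:R b2@9:R]
Beat 3 (R): throw ball4 h=3 -> lands@6:L; in-air after throw: [b3@4:L b4@6:L b1@7:R b2@9:R]
Beat 4 (L): throw ball3 h=7 -> lands@11:R; in-air after throw: [b4@6:L b1@7:R b2@9:R b3@11:R]
Beat 5 (R): throw ball5 h=8 -> lands@13:R; in-air after throw: [b4@6:L b1@7:R b2@9:R b3@11:R b5@13:R]
Beat 6 (L): throw ball4 h=2 -> lands@8:L; in-air after throw: [b1@7:R b4@8:L b2@9:R b3@11:R b5@13:R]

Answer: ball1:lands@7:R ball2:lands@9:R ball3:lands@11:R ball5:lands@13:R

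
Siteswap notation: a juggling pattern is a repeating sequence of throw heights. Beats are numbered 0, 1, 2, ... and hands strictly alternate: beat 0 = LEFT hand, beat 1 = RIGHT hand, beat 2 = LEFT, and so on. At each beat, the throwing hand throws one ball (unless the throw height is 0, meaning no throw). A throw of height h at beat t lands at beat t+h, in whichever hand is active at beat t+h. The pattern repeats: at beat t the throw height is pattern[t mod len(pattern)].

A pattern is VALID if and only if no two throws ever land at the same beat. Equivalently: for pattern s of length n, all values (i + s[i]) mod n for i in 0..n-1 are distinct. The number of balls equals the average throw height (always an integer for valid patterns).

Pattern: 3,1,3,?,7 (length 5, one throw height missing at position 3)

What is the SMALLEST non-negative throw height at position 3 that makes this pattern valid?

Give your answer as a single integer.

Answer: 1

Derivation:
i=0: (0 + 3) mod 5 = 3
i=1: (1 + 1) mod 5 = 2
i=2: (2 + 3) mod 5 = 0
i=3: s[i]=? (unknown)
i=4: (4 + 7) mod 5 = 1
Known residues: [0, 1, 2, 3]; need a permutation of 0..4, so missing residue r = 4
Need (3 + s) mod 5 = 4; smallest s = (4 - 3) mod 5 = 1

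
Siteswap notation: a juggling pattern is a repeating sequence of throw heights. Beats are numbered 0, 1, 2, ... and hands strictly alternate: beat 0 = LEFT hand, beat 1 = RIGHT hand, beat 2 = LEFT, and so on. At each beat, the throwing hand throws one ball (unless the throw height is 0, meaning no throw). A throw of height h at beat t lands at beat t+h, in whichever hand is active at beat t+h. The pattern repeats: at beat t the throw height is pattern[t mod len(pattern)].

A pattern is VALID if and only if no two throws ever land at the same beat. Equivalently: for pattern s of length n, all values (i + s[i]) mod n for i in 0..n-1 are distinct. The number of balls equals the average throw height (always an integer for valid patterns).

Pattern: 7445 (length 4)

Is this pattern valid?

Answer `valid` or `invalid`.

Answer: valid

Derivation:
i=0: (i + s[i]) mod n = (0 + 7) mod 4 = 3
i=1: (i + s[i]) mod n = (1 + 4) mod 4 = 1
i=2: (i + s[i]) mod n = (2 + 4) mod 4 = 2
i=3: (i + s[i]) mod n = (3 + 5) mod 4 = 0
Residues: [3, 1, 2, 0], distinct: True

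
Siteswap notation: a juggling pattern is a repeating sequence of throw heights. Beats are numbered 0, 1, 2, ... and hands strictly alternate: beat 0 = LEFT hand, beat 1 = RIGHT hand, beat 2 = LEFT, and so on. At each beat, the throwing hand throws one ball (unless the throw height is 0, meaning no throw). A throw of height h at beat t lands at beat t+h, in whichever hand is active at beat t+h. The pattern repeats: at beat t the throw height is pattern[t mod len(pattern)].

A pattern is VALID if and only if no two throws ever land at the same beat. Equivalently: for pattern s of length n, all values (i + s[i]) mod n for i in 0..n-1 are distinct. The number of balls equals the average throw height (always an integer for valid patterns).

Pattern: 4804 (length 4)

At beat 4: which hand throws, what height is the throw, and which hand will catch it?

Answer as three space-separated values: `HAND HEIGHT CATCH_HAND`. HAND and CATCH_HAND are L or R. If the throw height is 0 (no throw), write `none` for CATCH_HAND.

Beat 4: 4 mod 2 = 0, so hand = L
Throw height = pattern[4 mod 4] = pattern[0] = 4
Lands at beat 4+4=8, 8 mod 2 = 0, so catch hand = L

Answer: L 4 L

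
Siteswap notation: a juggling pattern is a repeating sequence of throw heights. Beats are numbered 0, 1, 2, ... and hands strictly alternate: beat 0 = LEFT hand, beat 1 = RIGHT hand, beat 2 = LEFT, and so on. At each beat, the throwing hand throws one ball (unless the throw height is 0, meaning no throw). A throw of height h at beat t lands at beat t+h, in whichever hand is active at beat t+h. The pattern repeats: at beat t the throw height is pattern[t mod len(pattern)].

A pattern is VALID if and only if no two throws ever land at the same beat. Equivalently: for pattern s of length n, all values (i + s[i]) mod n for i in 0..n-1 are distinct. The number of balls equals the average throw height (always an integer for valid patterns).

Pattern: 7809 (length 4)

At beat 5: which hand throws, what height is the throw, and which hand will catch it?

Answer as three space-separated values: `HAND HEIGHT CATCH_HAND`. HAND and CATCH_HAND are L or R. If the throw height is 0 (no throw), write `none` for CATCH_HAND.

Beat 5: 5 mod 2 = 1, so hand = R
Throw height = pattern[5 mod 4] = pattern[1] = 8
Lands at beat 5+8=13, 13 mod 2 = 1, so catch hand = R

Answer: R 8 R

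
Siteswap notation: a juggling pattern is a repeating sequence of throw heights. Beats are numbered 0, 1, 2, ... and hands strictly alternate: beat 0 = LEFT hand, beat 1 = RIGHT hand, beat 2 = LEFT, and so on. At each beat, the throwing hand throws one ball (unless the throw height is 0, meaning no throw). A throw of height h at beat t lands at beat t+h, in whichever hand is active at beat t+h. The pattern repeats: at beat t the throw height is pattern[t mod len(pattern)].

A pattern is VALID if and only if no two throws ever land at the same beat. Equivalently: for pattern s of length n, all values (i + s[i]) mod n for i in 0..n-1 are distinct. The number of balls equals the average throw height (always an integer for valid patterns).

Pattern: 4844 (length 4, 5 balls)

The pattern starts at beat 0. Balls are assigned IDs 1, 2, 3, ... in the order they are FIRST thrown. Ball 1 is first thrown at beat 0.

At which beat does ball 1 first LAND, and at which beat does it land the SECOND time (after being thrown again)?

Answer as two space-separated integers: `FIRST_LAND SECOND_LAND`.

Answer: 4 8

Derivation:
Beat 0 (L): throw ball1 h=4 -> lands@4:L; in-air after throw: [b1@4:L]
Beat 1 (R): throw ball2 h=8 -> lands@9:R; in-air after throw: [b1@4:L b2@9:R]
Beat 2 (L): throw ball3 h=4 -> lands@6:L; in-air after throw: [b1@4:L b3@6:L b2@9:R]
Beat 3 (R): throw ball4 h=4 -> lands@7:R; in-air after throw: [b1@4:L b3@6:L b4@7:R b2@9:R]
Beat 4 (L): throw ball1 h=4 -> lands@8:L; in-air after throw: [b3@6:L b4@7:R b1@8:L b2@9:R]
Beat 5 (R): throw ball5 h=8 -> lands@13:R; in-air after throw: [b3@6:L b4@7:R b1@8:L b2@9:R b5@13:R]
Beat 6 (L): throw ball3 h=4 -> lands@10:L; in-air after throw: [b4@7:R b1@8:L b2@9:R b3@10:L b5@13:R]
Beat 7 (R): throw ball4 h=4 -> lands@11:R; in-air after throw: [b1@8:L b2@9:R b3@10:L b4@11:R b5@13:R]
Beat 8 (L): throw ball1 h=4 -> lands@12:L; in-air after throw: [b2@9:R b3@10:L b4@11:R b1@12:L b5@13:R]
Ball 1: thrown@0 h=4 -> first land @4; rethrown@4 h=4 -> second land @8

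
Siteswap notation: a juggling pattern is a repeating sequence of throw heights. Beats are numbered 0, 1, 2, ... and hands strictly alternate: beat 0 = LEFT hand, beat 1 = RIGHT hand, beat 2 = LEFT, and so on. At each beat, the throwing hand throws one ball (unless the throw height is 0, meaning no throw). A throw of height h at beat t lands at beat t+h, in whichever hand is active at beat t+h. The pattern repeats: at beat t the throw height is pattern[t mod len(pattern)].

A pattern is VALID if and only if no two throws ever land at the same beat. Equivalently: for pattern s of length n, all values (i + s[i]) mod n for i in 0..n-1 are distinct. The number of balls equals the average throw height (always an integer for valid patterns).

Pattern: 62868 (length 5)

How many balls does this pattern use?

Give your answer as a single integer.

Answer: 6

Derivation:
Pattern = [6, 2, 8, 6, 8], length n = 5
  position 0: throw height = 6, running sum = 6
  position 1: throw height = 2, running sum = 8
  position 2: throw height = 8, running sum = 16
  position 3: throw height = 6, running sum = 22
  position 4: throw height = 8, running sum = 30
Total sum = 30; balls = sum / n = 30 / 5 = 6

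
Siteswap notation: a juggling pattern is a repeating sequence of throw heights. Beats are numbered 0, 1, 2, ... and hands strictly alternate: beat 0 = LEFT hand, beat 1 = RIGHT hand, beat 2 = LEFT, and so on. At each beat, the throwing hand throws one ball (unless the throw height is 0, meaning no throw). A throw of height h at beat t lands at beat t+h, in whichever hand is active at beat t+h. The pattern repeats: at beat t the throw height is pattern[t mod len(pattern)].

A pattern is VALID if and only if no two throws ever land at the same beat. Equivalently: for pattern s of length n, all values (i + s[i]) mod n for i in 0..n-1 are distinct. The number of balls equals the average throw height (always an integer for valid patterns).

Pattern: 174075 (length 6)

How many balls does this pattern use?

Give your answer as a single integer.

Answer: 4

Derivation:
Pattern = [1, 7, 4, 0, 7, 5], length n = 6
  position 0: throw height = 1, running sum = 1
  position 1: throw height = 7, running sum = 8
  position 2: throw height = 4, running sum = 12
  position 3: throw height = 0, running sum = 12
  position 4: throw height = 7, running sum = 19
  position 5: throw height = 5, running sum = 24
Total sum = 24; balls = sum / n = 24 / 6 = 4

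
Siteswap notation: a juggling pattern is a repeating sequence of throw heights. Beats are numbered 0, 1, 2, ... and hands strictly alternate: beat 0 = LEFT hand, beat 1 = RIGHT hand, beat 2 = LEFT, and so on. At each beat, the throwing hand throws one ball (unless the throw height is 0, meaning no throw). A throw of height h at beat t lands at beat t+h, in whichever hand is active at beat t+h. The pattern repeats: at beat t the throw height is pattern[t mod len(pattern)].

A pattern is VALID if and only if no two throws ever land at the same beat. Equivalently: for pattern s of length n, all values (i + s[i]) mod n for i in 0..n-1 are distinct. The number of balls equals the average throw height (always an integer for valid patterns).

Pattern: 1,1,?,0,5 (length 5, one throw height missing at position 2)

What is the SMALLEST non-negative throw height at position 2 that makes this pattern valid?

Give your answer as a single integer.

i=0: (0 + 1) mod 5 = 1
i=1: (1 + 1) mod 5 = 2
i=2: s[i]=? (unknown)
i=3: (3 + 0) mod 5 = 3
i=4: (4 + 5) mod 5 = 4
Known residues: [1, 2, 3, 4]; need a permutation of 0..4, so missing residue r = 0
Need (2 + s) mod 5 = 0; smallest s = (0 - 2) mod 5 = 3

Answer: 3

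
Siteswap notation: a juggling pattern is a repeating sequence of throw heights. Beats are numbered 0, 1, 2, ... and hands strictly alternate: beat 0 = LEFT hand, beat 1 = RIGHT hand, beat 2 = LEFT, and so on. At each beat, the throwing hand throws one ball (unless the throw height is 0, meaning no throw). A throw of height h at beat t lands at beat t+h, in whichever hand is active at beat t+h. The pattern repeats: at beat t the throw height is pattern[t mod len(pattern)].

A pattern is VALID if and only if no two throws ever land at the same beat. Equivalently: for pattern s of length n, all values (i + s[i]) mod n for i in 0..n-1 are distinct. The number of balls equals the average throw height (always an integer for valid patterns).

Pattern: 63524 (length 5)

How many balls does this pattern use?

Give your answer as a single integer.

Answer: 4

Derivation:
Pattern = [6, 3, 5, 2, 4], length n = 5
  position 0: throw height = 6, running sum = 6
  position 1: throw height = 3, running sum = 9
  position 2: throw height = 5, running sum = 14
  position 3: throw height = 2, running sum = 16
  position 4: throw height = 4, running sum = 20
Total sum = 20; balls = sum / n = 20 / 5 = 4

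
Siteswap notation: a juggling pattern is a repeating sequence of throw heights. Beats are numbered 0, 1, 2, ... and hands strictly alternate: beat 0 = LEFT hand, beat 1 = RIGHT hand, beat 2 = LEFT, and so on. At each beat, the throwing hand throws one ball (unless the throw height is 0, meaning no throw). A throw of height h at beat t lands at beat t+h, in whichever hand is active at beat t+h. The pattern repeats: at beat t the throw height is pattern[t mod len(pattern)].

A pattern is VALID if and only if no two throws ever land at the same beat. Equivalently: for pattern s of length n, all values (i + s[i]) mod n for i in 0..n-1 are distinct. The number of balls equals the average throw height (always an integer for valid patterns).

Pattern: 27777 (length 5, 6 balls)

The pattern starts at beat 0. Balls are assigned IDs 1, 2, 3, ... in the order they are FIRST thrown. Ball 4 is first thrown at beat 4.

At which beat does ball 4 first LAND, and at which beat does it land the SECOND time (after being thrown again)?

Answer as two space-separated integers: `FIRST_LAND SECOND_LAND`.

Beat 0 (L): throw ball1 h=2 -> lands@2:L; in-air after throw: [b1@2:L]
Beat 1 (R): throw ball2 h=7 -> lands@8:L; in-air after throw: [b1@2:L b2@8:L]
Beat 2 (L): throw ball1 h=7 -> lands@9:R; in-air after throw: [b2@8:L b1@9:R]
Beat 3 (R): throw ball3 h=7 -> lands@10:L; in-air after throw: [b2@8:L b1@9:R b3@10:L]
Beat 4 (L): throw ball4 h=7 -> lands@11:R; in-air after throw: [b2@8:L b1@9:R b3@10:L b4@11:R]
Beat 5 (R): throw ball5 h=2 -> lands@7:R; in-air after throw: [b5@7:R b2@8:L b1@9:R b3@10:L b4@11:R]
Beat 6 (L): throw ball6 h=7 -> lands@13:R; in-air after throw: [b5@7:R b2@8:L b1@9:R b3@10:L b4@11:R b6@13:R]
Beat 7 (R): throw ball5 h=7 -> lands@14:L; in-air after throw: [b2@8:L b1@9:R b3@10:L b4@11:R b6@13:R b5@14:L]
Beat 8 (L): throw ball2 h=7 -> lands@15:R; in-air after throw: [b1@9:R b3@10:L b4@11:R b6@13:R b5@14:L b2@15:R]
Beat 9 (R): throw ball1 h=7 -> lands@16:L; in-air after throw: [b3@10:L b4@11:R b6@13:R b5@14:L b2@15:R b1@16:L]
Beat 10 (L): throw ball3 h=2 -> lands@12:L; in-air after throw: [b4@11:R b3@12:L b6@13:R b5@14:L b2@15:R b1@16:L]
Beat 11 (R): throw ball4 h=7 -> lands@18:L; in-air after throw: [b3@12:L b6@13:R b5@14:L b2@15:R b1@16:L b4@18:L]
Beat 12 (L): throw ball3 h=7 -> lands@19:R; in-air after throw: [b6@13:R b5@14:L b2@15:R b1@16:L b4@18:L b3@19:R]
Beat 13 (R): throw ball6 h=7 -> lands@20:L; in-air after throw: [b5@14:L b2@15:R b1@16:L b4@18:L b3@19:R b6@20:L]
Beat 14 (L): throw ball5 h=7 -> lands@21:R; in-air after throw: [b2@15:R b1@16:L b4@18:L b3@19:R b6@20:L b5@21:R]
Beat 15 (R): throw ball2 h=2 -> lands@17:R; in-air after throw: [b1@16:L b2@17:R b4@18:L b3@19:R b6@20:L b5@21:R]
Beat 16 (L): throw ball1 h=7 -> lands@23:R; in-air after throw: [b2@17:R b4@18:L b3@19:R b6@20:L b5@21:R b1@23:R]
Beat 17 (R): throw ball2 h=7 -> lands@24:L; in-air after throw: [b4@18:L b3@19:R b6@20:L b5@21:R b1@23:R b2@24:L]
Beat 18 (L): throw ball4 h=7 -> lands@25:R; in-air after throw: [b3@19:R b6@20:L b5@21:R b1@23:R b2@24:L b4@25:R]
Ball 4: thrown@4 h=7 -> first land @11; rethrown@11 h=7 -> second land @18

Answer: 11 18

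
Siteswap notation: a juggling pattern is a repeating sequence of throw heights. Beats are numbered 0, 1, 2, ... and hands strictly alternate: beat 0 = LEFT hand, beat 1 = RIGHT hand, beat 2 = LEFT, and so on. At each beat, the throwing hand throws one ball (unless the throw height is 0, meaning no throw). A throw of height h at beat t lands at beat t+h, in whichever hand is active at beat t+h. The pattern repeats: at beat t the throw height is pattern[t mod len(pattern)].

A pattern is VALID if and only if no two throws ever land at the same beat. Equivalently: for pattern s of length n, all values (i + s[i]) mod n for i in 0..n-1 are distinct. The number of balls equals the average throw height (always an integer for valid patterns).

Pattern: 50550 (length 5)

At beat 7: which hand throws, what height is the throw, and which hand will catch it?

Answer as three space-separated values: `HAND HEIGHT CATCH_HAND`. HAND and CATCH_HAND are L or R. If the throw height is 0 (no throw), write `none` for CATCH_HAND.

Beat 7: 7 mod 2 = 1, so hand = R
Throw height = pattern[7 mod 5] = pattern[2] = 5
Lands at beat 7+5=12, 12 mod 2 = 0, so catch hand = L

Answer: R 5 L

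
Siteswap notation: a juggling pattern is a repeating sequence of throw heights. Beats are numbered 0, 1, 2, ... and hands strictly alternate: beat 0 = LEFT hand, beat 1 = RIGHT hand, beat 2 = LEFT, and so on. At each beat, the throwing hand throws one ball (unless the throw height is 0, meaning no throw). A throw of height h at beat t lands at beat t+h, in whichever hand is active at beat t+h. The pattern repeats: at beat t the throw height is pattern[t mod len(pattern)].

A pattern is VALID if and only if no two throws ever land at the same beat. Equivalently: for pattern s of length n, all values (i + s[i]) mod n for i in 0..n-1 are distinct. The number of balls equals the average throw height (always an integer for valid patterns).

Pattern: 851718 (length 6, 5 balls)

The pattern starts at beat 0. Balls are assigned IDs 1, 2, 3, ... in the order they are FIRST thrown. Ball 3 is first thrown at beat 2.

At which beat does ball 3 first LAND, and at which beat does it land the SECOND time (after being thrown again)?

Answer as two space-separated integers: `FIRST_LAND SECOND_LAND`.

Answer: 3 10

Derivation:
Beat 0 (L): throw ball1 h=8 -> lands@8:L; in-air after throw: [b1@8:L]
Beat 1 (R): throw ball2 h=5 -> lands@6:L; in-air after throw: [b2@6:L b1@8:L]
Beat 2 (L): throw ball3 h=1 -> lands@3:R; in-air after throw: [b3@3:R b2@6:L b1@8:L]
Beat 3 (R): throw ball3 h=7 -> lands@10:L; in-air after throw: [b2@6:L b1@8:L b3@10:L]
Beat 4 (L): throw ball4 h=1 -> lands@5:R; in-air after throw: [b4@5:R b2@6:L b1@8:L b3@10:L]
Beat 5 (R): throw ball4 h=8 -> lands@13:R; in-air after throw: [b2@6:L b1@8:L b3@10:L b4@13:R]
Beat 6 (L): throw ball2 h=8 -> lands@14:L; in-air after throw: [b1@8:L b3@10:L b4@13:R b2@14:L]
Beat 7 (R): throw ball5 h=5 -> lands@12:L; in-air after throw: [b1@8:L b3@10:L b5@12:L b4@13:R b2@14:L]
Beat 8 (L): throw ball1 h=1 -> lands@9:R; in-air after throw: [b1@9:R b3@10:L b5@12:L b4@13:R b2@14:L]
Beat 9 (R): throw ball1 h=7 -> lands@16:L; in-air after throw: [b3@10:L b5@12:L b4@13:R b2@14:L b1@16:L]
Beat 10 (L): throw ball3 h=1 -> lands@11:R; in-air after throw: [b3@11:R b5@12:L b4@13:R b2@14:L b1@16:L]
Ball 3: thrown@2 h=1 -> first land @3; rethrown@3 h=7 -> second land @10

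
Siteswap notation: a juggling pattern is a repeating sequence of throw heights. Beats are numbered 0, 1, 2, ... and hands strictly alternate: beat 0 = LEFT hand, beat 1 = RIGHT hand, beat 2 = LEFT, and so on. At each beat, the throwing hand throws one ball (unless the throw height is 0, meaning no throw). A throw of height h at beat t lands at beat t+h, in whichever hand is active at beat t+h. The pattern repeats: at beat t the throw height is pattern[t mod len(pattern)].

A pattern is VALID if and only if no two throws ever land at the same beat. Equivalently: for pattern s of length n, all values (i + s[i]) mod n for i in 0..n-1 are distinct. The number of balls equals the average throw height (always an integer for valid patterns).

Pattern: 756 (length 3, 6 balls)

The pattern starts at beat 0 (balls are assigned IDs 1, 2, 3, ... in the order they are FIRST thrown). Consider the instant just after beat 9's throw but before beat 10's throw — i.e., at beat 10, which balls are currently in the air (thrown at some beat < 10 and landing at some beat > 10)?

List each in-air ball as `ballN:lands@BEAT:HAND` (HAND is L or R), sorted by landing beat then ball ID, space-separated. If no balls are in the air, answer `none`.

Beat 0 (L): throw ball1 h=7 -> lands@7:R; in-air after throw: [b1@7:R]
Beat 1 (R): throw ball2 h=5 -> lands@6:L; in-air after throw: [b2@6:L b1@7:R]
Beat 2 (L): throw ball3 h=6 -> lands@8:L; in-air after throw: [b2@6:L b1@7:R b3@8:L]
Beat 3 (R): throw ball4 h=7 -> lands@10:L; in-air after throw: [b2@6:L b1@7:R b3@8:L b4@10:L]
Beat 4 (L): throw ball5 h=5 -> lands@9:R; in-air after throw: [b2@6:L b1@7:R b3@8:L b5@9:R b4@10:L]
Beat 5 (R): throw ball6 h=6 -> lands@11:R; in-air after throw: [b2@6:L b1@7:R b3@8:L b5@9:R b4@10:L b6@11:R]
Beat 6 (L): throw ball2 h=7 -> lands@13:R; in-air after throw: [b1@7:R b3@8:L b5@9:R b4@10:L b6@11:R b2@13:R]
Beat 7 (R): throw ball1 h=5 -> lands@12:L; in-air after throw: [b3@8:L b5@9:R b4@10:L b6@11:R b1@12:L b2@13:R]
Beat 8 (L): throw ball3 h=6 -> lands@14:L; in-air after throw: [b5@9:R b4@10:L b6@11:R b1@12:L b2@13:R b3@14:L]
Beat 9 (R): throw ball5 h=7 -> lands@16:L; in-air after throw: [b4@10:L b6@11:R b1@12:L b2@13:R b3@14:L b5@16:L]
Beat 10 (L): throw ball4 h=5 -> lands@15:R; in-air after throw: [b6@11:R b1@12:L b2@13:R b3@14:L b4@15:R b5@16:L]

Answer: ball6:lands@11:R ball1:lands@12:L ball2:lands@13:R ball3:lands@14:L ball5:lands@16:L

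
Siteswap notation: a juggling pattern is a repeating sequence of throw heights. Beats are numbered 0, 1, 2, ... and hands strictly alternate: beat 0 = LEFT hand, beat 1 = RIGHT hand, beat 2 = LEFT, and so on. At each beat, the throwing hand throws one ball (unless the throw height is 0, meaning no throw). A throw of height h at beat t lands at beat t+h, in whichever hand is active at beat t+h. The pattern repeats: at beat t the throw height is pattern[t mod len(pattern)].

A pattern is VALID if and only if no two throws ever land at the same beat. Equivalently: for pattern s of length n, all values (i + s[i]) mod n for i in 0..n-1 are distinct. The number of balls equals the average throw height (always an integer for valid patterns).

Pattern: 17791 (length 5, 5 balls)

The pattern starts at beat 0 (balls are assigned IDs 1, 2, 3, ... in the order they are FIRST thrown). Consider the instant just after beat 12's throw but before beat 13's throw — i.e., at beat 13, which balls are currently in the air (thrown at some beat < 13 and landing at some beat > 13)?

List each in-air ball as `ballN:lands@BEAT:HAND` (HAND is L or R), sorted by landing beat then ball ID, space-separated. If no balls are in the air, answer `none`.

Answer: ball5:lands@14:L ball1:lands@17:R ball2:lands@18:L ball3:lands@19:R

Derivation:
Beat 0 (L): throw ball1 h=1 -> lands@1:R; in-air after throw: [b1@1:R]
Beat 1 (R): throw ball1 h=7 -> lands@8:L; in-air after throw: [b1@8:L]
Beat 2 (L): throw ball2 h=7 -> lands@9:R; in-air after throw: [b1@8:L b2@9:R]
Beat 3 (R): throw ball3 h=9 -> lands@12:L; in-air after throw: [b1@8:L b2@9:R b3@12:L]
Beat 4 (L): throw ball4 h=1 -> lands@5:R; in-air after throw: [b4@5:R b1@8:L b2@9:R b3@12:L]
Beat 5 (R): throw ball4 h=1 -> lands@6:L; in-air after throw: [b4@6:L b1@8:L b2@9:R b3@12:L]
Beat 6 (L): throw ball4 h=7 -> lands@13:R; in-air after throw: [b1@8:L b2@9:R b3@12:L b4@13:R]
Beat 7 (R): throw ball5 h=7 -> lands@14:L; in-air after throw: [b1@8:L b2@9:R b3@12:L b4@13:R b5@14:L]
Beat 8 (L): throw ball1 h=9 -> lands@17:R; in-air after throw: [b2@9:R b3@12:L b4@13:R b5@14:L b1@17:R]
Beat 9 (R): throw ball2 h=1 -> lands@10:L; in-air after throw: [b2@10:L b3@12:L b4@13:R b5@14:L b1@17:R]
Beat 10 (L): throw ball2 h=1 -> lands@11:R; in-air after throw: [b2@11:R b3@12:L b4@13:R b5@14:L b1@17:R]
Beat 11 (R): throw ball2 h=7 -> lands@18:L; in-air after throw: [b3@12:L b4@13:R b5@14:L b1@17:R b2@18:L]
Beat 12 (L): throw ball3 h=7 -> lands@19:R; in-air after throw: [b4@13:R b5@14:L b1@17:R b2@18:L b3@19:R]
Beat 13 (R): throw ball4 h=9 -> lands@22:L; in-air after throw: [b5@14:L b1@17:R b2@18:L b3@19:R b4@22:L]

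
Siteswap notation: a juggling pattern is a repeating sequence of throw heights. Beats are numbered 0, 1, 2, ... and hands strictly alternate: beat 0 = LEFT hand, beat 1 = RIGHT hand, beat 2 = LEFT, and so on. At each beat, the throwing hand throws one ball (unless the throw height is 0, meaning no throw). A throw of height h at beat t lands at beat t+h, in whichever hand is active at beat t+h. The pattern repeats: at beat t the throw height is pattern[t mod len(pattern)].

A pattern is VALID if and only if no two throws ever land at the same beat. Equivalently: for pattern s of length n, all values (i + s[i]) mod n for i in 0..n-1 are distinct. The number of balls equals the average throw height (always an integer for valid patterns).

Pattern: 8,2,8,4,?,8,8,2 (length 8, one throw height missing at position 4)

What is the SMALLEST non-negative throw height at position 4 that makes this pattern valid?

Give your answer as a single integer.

Answer: 0

Derivation:
i=0: (0 + 8) mod 8 = 0
i=1: (1 + 2) mod 8 = 3
i=2: (2 + 8) mod 8 = 2
i=3: (3 + 4) mod 8 = 7
i=4: s[i]=? (unknown)
i=5: (5 + 8) mod 8 = 5
i=6: (6 + 8) mod 8 = 6
i=7: (7 + 2) mod 8 = 1
Known residues: [0, 1, 2, 3, 5, 6, 7]; need a permutation of 0..7, so missing residue r = 4
Need (4 + s) mod 8 = 4; smallest s = (4 - 4) mod 8 = 0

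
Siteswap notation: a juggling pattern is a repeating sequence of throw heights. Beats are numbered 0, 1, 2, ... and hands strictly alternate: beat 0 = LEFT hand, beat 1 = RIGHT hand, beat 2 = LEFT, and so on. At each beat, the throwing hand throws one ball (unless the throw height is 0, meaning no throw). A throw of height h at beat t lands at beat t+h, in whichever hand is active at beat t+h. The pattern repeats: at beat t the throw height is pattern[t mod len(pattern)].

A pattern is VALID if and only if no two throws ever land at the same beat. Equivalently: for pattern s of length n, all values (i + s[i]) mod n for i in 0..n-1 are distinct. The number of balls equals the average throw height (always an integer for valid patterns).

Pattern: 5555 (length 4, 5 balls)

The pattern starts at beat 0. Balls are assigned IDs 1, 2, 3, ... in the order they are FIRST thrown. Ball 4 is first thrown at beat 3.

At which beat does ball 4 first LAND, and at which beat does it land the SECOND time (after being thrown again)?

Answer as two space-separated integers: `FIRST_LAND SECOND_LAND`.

Beat 0 (L): throw ball1 h=5 -> lands@5:R; in-air after throw: [b1@5:R]
Beat 1 (R): throw ball2 h=5 -> lands@6:L; in-air after throw: [b1@5:R b2@6:L]
Beat 2 (L): throw ball3 h=5 -> lands@7:R; in-air after throw: [b1@5:R b2@6:L b3@7:R]
Beat 3 (R): throw ball4 h=5 -> lands@8:L; in-air after throw: [b1@5:R b2@6:L b3@7:R b4@8:L]
Beat 4 (L): throw ball5 h=5 -> lands@9:R; in-air after throw: [b1@5:R b2@6:L b3@7:R b4@8:L b5@9:R]
Beat 5 (R): throw ball1 h=5 -> lands@10:L; in-air after throw: [b2@6:L b3@7:R b4@8:L b5@9:R b1@10:L]
Beat 6 (L): throw ball2 h=5 -> lands@11:R; in-air after throw: [b3@7:R b4@8:L b5@9:R b1@10:L b2@11:R]
Beat 7 (R): throw ball3 h=5 -> lands@12:L; in-air after throw: [b4@8:L b5@9:R b1@10:L b2@11:R b3@12:L]
Beat 8 (L): throw ball4 h=5 -> lands@13:R; in-air after throw: [b5@9:R b1@10:L b2@11:R b3@12:L b4@13:R]
Beat 9 (R): throw ball5 h=5 -> lands@14:L; in-air after throw: [b1@10:L b2@11:R b3@12:L b4@13:R b5@14:L]
Beat 10 (L): throw ball1 h=5 -> lands@15:R; in-air after throw: [b2@11:R b3@12:L b4@13:R b5@14:L b1@15:R]
Beat 11 (R): throw ball2 h=5 -> lands@16:L; in-air after throw: [b3@12:L b4@13:R b5@14:L b1@15:R b2@16:L]
Beat 12 (L): throw ball3 h=5 -> lands@17:R; in-air after throw: [b4@13:R b5@14:L b1@15:R b2@16:L b3@17:R]
Beat 13 (R): throw ball4 h=5 -> lands@18:L; in-air after throw: [b5@14:L b1@15:R b2@16:L b3@17:R b4@18:L]
Ball 4: thrown@3 h=5 -> first land @8; rethrown@8 h=5 -> second land @13

Answer: 8 13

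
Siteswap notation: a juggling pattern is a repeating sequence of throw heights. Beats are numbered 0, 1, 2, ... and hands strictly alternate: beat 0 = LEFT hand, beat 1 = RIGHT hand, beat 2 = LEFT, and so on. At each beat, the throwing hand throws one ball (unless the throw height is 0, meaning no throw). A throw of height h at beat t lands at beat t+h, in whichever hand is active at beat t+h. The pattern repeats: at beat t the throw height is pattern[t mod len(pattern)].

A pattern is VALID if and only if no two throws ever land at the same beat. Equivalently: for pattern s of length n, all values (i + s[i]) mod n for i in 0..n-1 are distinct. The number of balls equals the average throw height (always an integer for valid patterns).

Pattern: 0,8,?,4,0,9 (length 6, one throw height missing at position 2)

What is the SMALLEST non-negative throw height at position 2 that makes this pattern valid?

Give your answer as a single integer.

Answer: 3

Derivation:
i=0: (0 + 0) mod 6 = 0
i=1: (1 + 8) mod 6 = 3
i=2: s[i]=? (unknown)
i=3: (3 + 4) mod 6 = 1
i=4: (4 + 0) mod 6 = 4
i=5: (5 + 9) mod 6 = 2
Known residues: [0, 1, 2, 3, 4]; need a permutation of 0..5, so missing residue r = 5
Need (2 + s) mod 6 = 5; smallest s = (5 - 2) mod 6 = 3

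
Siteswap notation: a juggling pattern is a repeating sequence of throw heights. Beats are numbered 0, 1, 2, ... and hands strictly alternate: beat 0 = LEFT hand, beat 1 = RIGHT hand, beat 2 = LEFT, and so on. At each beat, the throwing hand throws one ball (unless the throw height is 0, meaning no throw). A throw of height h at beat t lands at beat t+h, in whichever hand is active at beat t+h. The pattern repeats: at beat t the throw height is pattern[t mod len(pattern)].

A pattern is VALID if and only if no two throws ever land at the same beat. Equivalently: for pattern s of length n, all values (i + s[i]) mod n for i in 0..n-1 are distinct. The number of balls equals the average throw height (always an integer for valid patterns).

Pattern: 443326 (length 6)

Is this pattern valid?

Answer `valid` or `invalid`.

i=0: (i + s[i]) mod n = (0 + 4) mod 6 = 4
i=1: (i + s[i]) mod n = (1 + 4) mod 6 = 5
i=2: (i + s[i]) mod n = (2 + 3) mod 6 = 5
i=3: (i + s[i]) mod n = (3 + 3) mod 6 = 0
i=4: (i + s[i]) mod n = (4 + 2) mod 6 = 0
i=5: (i + s[i]) mod n = (5 + 6) mod 6 = 5
Residues: [4, 5, 5, 0, 0, 5], distinct: False

Answer: invalid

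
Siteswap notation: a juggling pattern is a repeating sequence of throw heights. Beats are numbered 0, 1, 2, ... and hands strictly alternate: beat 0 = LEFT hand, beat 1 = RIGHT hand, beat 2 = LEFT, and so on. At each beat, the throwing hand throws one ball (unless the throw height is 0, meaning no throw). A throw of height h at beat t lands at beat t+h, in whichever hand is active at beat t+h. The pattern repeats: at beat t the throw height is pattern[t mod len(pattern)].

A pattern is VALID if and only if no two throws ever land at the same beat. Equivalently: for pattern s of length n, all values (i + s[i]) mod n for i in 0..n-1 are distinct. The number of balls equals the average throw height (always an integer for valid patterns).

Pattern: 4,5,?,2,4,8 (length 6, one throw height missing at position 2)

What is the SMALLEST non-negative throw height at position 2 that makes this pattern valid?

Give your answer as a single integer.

i=0: (0 + 4) mod 6 = 4
i=1: (1 + 5) mod 6 = 0
i=2: s[i]=? (unknown)
i=3: (3 + 2) mod 6 = 5
i=4: (4 + 4) mod 6 = 2
i=5: (5 + 8) mod 6 = 1
Known residues: [0, 1, 2, 4, 5]; need a permutation of 0..5, so missing residue r = 3
Need (2 + s) mod 6 = 3; smallest s = (3 - 2) mod 6 = 1

Answer: 1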